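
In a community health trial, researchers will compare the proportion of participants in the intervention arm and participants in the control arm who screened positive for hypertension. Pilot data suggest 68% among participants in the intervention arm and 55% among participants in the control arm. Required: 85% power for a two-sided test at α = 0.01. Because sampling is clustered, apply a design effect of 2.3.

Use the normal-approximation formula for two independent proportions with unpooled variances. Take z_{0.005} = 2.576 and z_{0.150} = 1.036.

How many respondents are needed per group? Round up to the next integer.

n = 826 per group

n = (z_{α/2} + z_β)² · [p₁(1−p₁) + p₂(1−p₂)] / (p₁ − p₂)²
  = (2.576 + 1.036)² · (0.68·0.32 + 0.55·0.45) / (0.13)²
  = (3.612)² · (0.2176 + 0.2475) / 0.0169
  = 13.0465 · 0.4651 / 0.0169
  = 359.05
Design effect: 2.3 × 359.05 = 825.82.
Round up → n = 826 per group.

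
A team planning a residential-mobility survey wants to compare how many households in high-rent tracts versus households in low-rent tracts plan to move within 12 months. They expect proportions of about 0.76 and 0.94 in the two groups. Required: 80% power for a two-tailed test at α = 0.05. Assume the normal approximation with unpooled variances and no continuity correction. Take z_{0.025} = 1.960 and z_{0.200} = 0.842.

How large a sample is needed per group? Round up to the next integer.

n = 58 per group

n = (z_{α/2} + z_β)² · [p₁(1−p₁) + p₂(1−p₂)] / (p₁ − p₂)²
  = (1.960 + 0.842)² · (0.76·0.24 + 0.94·0.06) / (-0.18)²
  = (2.802)² · (0.1824 + 0.0564) / 0.0324
  = 7.8512 · 0.2388 / 0.0324
  = 57.87
Round up → n = 58 per group.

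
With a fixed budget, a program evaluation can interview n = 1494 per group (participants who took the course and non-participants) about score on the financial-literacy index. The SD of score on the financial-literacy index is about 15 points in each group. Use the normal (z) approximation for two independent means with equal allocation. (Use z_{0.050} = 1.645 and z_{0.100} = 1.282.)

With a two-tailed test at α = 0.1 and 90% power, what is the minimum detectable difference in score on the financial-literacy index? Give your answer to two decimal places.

Minimum detectable difference ≈ 1.61 points

δ = (z_{α/2} + z_β) · √((σ₁²+σ₂²)/n)
  = (1.645 + 1.282) · √(450/1494)
  = 2.927 · √0.3012
  = 2.927 · 0.5488
  = 1.6064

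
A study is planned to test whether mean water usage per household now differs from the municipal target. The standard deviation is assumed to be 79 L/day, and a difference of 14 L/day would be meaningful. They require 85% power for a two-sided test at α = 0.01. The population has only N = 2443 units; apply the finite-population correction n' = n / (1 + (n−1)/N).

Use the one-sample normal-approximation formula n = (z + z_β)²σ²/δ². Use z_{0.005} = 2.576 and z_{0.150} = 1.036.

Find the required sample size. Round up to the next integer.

n = 356

n = (z_{α/2} + z_β)² · σ² / δ²
  = (2.576 + 1.036)² · 79² / 14²
  = 13.0465 · 6241 / 196
  = 415.43
Finite-population correction (N = 2443): 415.43 / (1 + (415.43 − 1)/2443) = 355.17.
Round up → n = 356.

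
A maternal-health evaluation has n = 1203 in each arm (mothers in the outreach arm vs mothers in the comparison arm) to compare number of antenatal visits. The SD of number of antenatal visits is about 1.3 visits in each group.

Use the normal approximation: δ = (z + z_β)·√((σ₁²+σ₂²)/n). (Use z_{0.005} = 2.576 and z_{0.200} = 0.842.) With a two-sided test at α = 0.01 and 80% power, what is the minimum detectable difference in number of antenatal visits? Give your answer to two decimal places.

Minimum detectable difference ≈ 0.18 visits

δ = (z_{α/2} + z_β) · √((σ₁²+σ₂²)/n)
  = (2.576 + 0.842) · √(3.38/1203)
  = 3.418 · √0.00281
  = 3.418 · 0.0530
  = 0.1812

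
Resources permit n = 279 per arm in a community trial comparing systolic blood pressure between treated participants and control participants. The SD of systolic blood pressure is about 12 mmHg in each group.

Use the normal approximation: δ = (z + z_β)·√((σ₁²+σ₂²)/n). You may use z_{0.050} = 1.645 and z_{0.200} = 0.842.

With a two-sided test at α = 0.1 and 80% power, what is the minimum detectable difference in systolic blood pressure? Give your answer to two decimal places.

Minimum detectable difference ≈ 2.53 mmHg

δ = (z_{α/2} + z_β) · √((σ₁²+σ₂²)/n)
  = (1.645 + 0.842) · √(288/279)
  = 2.487 · √1.0323
  = 2.487 · 1.0160
  = 2.5268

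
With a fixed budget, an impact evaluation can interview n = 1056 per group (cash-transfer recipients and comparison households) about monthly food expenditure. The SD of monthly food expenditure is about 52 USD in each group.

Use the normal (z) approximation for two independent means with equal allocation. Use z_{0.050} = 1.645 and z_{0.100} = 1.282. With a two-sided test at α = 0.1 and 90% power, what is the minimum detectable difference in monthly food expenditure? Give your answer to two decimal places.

Minimum detectable difference ≈ 6.62 USD

δ = (z_{α/2} + z_β) · √((σ₁²+σ₂²)/n)
  = (1.645 + 1.282) · √(5408/1056)
  = 2.927 · √5.1212
  = 2.927 · 2.2630
  = 6.6238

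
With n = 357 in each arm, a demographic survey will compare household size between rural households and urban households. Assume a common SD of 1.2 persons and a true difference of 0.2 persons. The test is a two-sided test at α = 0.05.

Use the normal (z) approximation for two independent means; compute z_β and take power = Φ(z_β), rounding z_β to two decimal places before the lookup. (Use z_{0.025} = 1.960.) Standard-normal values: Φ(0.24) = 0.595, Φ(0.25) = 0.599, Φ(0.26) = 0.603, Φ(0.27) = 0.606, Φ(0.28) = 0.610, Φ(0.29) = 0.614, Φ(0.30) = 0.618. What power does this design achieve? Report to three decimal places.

Power ≈ 0.606

z_β = δ·√(n/(σ₁²+σ₂²)) − z_{α/2}
    = 0.2 · √(357/2.88) − 1.960
    = 0.2 · 11.13366 − 1.960
    = 2.2267 − 1.960 = 0.2667 → 0.27
Power = Φ(0.27) = 0.606.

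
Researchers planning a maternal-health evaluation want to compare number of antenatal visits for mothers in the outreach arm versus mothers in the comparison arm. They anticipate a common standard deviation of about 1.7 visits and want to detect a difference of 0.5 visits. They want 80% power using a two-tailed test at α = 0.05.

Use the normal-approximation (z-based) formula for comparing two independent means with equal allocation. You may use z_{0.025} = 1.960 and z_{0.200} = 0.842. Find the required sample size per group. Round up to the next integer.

n = (z_{α/2} + z_β)² · (σ₁² + σ₂²) / δ²
  = (1.960 + 0.842)² · (2·1.7² = 5.78) / 0.5²
  = 7.8512 · 5.78 / 0.25
  = 181.52
Round up → n = 182 per group.

n = 182 per group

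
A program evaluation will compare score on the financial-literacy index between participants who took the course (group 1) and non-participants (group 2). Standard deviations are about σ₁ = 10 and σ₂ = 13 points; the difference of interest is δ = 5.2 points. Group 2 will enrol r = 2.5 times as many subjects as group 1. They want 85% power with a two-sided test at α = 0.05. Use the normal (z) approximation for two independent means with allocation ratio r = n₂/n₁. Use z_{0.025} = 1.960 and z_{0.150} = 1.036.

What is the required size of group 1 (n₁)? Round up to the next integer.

n₁ = 56

n₁ = (z_{α/2} + z_β)² · (σ₁² + σ₂²/r) / δ²
   = (1.960 + 1.036)² · (10² + 13²/2.5) / 5.2²
   = 8.9760 · (100 + 67.6) / 27.04
   = 8.9760 · 167.6 / 27.04
   = 55.64
Round up → n₁ = 56; n₂ = r·n₁ = 2.5 × 56 = 140.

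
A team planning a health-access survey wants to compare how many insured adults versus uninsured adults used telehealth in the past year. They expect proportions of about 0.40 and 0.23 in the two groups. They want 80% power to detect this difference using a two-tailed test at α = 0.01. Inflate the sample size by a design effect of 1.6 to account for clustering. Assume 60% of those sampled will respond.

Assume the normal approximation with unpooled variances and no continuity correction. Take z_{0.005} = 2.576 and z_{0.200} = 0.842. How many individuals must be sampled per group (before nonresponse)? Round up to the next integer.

n = 450 per group

n = (z_{α/2} + z_β)² · [p₁(1−p₁) + p₂(1−p₂)] / (p₁ − p₂)²
  = (2.576 + 0.842)² · (0.40·0.60 + 0.23·0.77) / (0.17)²
  = (3.418)² · (0.2400 + 0.1771) / 0.0289
  = 11.6827 · 0.4171 / 0.0289
  = 168.61
Design effect: 1.6 × 168.61 = 269.78.
Adjust for 60% response: 269.78 / 0.60 = 449.63.
Round up → n = 450 per group.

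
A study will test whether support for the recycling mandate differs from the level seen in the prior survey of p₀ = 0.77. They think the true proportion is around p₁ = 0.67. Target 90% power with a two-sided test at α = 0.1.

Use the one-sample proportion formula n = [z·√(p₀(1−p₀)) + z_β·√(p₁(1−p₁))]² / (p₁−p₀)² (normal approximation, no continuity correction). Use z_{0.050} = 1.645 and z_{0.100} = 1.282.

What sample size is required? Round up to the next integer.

n = [z_{α/2}·√(p₀q₀) + z_β·√(p₁q₁)]² / (p₁ − p₀)²
  = [1.645·√(0.77·0.23) + 1.282·√(0.67·0.33)]² / (-0.10)²
  = [1.645·0.4208 + 1.282·0.4702]² / 0.0100
  = [1.2951]² / 0.0100
  = 167.72
Round up → n = 168.

n = 168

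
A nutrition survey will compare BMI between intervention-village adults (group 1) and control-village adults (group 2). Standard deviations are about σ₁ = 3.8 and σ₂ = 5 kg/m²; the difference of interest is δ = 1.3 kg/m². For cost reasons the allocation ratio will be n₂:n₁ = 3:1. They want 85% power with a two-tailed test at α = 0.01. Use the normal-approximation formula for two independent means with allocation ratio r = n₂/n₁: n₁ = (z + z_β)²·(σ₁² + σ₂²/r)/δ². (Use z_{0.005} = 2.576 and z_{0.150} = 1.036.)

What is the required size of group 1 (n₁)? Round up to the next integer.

n₁ = (z_{α/2} + z_β)² · (σ₁² + σ₂²/r) / δ²
   = (2.576 + 1.036)² · (3.8² + 5²/3) / 1.3²
   = 13.0465 · (14.44 + 8.3333) / 1.69
   = 13.0465 · 22.7733 / 1.69
   = 175.81
Round up → n₁ = 176; n₂ = r·n₁ = 3 × 176 = 528.

n₁ = 176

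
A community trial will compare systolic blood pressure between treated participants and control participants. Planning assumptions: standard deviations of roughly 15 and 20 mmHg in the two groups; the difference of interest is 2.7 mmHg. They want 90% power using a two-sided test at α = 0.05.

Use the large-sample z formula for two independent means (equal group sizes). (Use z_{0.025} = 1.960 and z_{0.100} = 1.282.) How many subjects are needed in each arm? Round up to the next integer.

n = (z_{α/2} + z_β)² · (σ₁² + σ₂²) / δ²
  = (1.960 + 1.282)² · (15² + 20² = 625) / 2.7²
  = 10.5106 · 625 / 7.29
  = 901.11
Round up → n = 902 per group.

n = 902 per group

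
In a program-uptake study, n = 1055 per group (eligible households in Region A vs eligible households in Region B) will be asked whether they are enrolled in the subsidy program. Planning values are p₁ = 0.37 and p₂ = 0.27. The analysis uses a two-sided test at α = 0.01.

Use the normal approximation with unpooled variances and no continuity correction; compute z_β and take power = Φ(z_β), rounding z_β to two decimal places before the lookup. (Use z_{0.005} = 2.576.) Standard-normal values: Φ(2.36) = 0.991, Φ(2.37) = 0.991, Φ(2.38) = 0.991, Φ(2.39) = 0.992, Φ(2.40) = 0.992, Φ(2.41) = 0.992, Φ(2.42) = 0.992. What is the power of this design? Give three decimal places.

Power ≈ 0.991

z_β = |p₁−p₂|·√(n/[p₁q₁+p₂q₂]) − z_{α/2}
    = 0.10 · √(1055/0.4302) − 2.576
    = 0.10 · 49.5212 − 2.576
    = 4.9521 − 2.576 = 2.3761 → 2.38
Power = Φ(2.38) = 0.991.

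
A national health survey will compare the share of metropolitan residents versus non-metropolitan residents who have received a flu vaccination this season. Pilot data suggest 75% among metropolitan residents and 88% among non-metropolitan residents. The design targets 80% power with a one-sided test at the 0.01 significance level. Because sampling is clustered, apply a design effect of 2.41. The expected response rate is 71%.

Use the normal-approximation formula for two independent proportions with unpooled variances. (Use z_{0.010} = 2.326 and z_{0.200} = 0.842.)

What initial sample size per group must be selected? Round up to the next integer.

n = 591 per group

n = (z_α + z_β)² · [p₁(1−p₁) + p₂(1−p₂)] / (p₁ − p₂)²
  = (2.326 + 0.842)² · (0.75·0.25 + 0.88·0.12) / (-0.13)²
  = (3.168)² · (0.1875 + 0.1056) / 0.0169
  = 10.0362 · 0.2931 / 0.0169
  = 174.06
Design effect: 2.41 × 174.06 = 419.49.
Adjust for 71% response: 419.49 / 0.71 = 590.82.
Round up → n = 591 per group.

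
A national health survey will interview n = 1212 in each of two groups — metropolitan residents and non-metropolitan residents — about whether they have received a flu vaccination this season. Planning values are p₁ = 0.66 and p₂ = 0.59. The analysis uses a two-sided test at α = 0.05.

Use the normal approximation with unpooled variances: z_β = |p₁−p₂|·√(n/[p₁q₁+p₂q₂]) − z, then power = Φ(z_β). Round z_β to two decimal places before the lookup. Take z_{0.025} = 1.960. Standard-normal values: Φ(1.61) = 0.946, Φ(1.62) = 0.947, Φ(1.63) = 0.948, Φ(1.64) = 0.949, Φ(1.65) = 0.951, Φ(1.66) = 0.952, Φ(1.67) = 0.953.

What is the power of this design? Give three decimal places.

z_β = |p₁−p₂|·√(n/[p₁q₁+p₂q₂]) − z_{α/2}
    = 0.07 · √(1212/0.4663) − 1.960
    = 0.07 · 50.9822 − 1.960
    = 3.5688 − 1.960 = 1.6088 → 1.61
Power = Φ(1.61) = 0.946.

Power ≈ 0.946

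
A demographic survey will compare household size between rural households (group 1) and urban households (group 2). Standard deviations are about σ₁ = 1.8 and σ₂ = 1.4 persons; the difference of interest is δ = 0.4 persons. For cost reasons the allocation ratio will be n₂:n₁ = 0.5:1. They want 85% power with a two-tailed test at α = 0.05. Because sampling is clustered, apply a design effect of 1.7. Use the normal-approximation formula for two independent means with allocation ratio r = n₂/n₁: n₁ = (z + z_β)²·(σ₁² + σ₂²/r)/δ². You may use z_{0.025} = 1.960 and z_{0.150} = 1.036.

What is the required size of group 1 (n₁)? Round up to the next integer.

n₁ = (z_{α/2} + z_β)² · (σ₁² + σ₂²/r) / δ²
   = (1.960 + 1.036)² · (1.8² + 1.4²/0.5) / 0.4²
   = 8.9760 · (3.24 + 3.92) / 0.16
   = 8.9760 · 7.16 / 0.16
   = 401.68
Design effect: 1.7 × 401.68 = 682.85.
Round up → n₁ = 683; n₂ = r·n₁ = 0.5 × 683 = 342.

n₁ = 683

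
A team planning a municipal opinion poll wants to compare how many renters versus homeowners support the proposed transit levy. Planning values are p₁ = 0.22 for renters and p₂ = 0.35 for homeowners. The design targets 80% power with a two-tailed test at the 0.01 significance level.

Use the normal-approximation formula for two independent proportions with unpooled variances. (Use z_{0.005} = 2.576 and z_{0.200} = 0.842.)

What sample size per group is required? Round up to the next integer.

n = 276 per group

n = (z_{α/2} + z_β)² · [p₁(1−p₁) + p₂(1−p₂)] / (p₁ − p₂)²
  = (2.576 + 0.842)² · (0.22·0.78 + 0.35·0.65) / (-0.13)²
  = (3.418)² · (0.1716 + 0.2275) / 0.0169
  = 11.6827 · 0.3991 / 0.0169
  = 275.89
Round up → n = 276 per group.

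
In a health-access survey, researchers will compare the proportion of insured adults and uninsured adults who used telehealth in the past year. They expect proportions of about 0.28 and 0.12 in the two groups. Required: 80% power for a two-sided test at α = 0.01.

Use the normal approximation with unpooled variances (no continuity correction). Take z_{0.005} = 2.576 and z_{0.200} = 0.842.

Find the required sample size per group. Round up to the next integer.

n = 141 per group

n = (z_{α/2} + z_β)² · [p₁(1−p₁) + p₂(1−p₂)] / (p₁ − p₂)²
  = (2.576 + 0.842)² · (0.28·0.72 + 0.12·0.88) / (0.16)²
  = (3.418)² · (0.2016 + 0.1056) / 0.0256
  = 11.6827 · 0.3072 / 0.0256
  = 140.19
Round up → n = 141 per group.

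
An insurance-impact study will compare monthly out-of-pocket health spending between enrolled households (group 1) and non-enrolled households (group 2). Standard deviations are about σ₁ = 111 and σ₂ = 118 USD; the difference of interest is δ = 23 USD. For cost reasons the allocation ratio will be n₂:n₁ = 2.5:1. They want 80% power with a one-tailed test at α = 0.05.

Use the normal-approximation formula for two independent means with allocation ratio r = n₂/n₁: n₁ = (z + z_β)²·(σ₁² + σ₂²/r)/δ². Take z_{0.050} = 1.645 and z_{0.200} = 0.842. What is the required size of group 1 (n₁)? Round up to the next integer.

n₁ = 210

n₁ = (z_α + z_β)² · (σ₁² + σ₂²/r) / δ²
   = (1.645 + 0.842)² · (111² + 118²/2.5) / 23²
   = 6.1852 · (12321 + 5569.6) / 529
   = 6.1852 · 17890.6 / 529
   = 209.18
Round up → n₁ = 210; n₂ = r·n₁ = 2.5 × 210 = 525.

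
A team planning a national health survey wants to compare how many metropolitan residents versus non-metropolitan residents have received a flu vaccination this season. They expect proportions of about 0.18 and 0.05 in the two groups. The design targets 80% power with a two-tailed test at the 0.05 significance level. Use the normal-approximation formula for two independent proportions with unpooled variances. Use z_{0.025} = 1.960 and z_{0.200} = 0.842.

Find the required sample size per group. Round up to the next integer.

n = (z_{α/2} + z_β)² · [p₁(1−p₁) + p₂(1−p₂)] / (p₁ − p₂)²
  = (1.960 + 0.842)² · (0.18·0.82 + 0.05·0.95) / (0.13)²
  = (2.802)² · (0.1476 + 0.0475) / 0.0169
  = 7.8512 · 0.1951 / 0.0169
  = 90.64
Round up → n = 91 per group.

n = 91 per group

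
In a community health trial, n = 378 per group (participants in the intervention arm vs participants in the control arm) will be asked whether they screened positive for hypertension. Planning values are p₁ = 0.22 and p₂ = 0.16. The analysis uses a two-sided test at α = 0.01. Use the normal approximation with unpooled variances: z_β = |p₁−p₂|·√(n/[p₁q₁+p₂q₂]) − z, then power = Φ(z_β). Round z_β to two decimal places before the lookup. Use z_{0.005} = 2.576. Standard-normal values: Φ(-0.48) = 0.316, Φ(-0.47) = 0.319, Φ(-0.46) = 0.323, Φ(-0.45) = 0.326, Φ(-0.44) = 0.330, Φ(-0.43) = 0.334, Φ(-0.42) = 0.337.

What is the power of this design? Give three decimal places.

z_β = |p₁−p₂|·√(n/[p₁q₁+p₂q₂]) − z_{α/2}
    = 0.06 · √(378/0.3060) − 2.576
    = 0.06 · 35.1468 − 2.576
    = 2.1088 − 2.576 = -0.4672 → -0.47
Power = Φ(-0.47) = 0.319.

Power ≈ 0.319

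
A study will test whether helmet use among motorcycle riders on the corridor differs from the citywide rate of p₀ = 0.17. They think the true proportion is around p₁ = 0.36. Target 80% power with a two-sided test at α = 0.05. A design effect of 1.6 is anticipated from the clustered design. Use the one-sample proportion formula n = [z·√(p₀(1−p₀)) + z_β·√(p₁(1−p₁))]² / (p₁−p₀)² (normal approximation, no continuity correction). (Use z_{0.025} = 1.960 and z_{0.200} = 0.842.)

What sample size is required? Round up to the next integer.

n = [z_{α/2}·√(p₀q₀) + z_β·√(p₁q₁)]² / (p₁ − p₀)²
  = [1.960·√(0.17·0.83) + 0.842·√(0.36·0.64)]² / (0.19)²
  = [1.960·0.3756 + 0.842·0.4800]² / 0.0361
  = [1.1404]² / 0.0361
  = 36.03
Design effect: 1.6 × 36.03 = 57.64.
Round up → n = 58.

n = 58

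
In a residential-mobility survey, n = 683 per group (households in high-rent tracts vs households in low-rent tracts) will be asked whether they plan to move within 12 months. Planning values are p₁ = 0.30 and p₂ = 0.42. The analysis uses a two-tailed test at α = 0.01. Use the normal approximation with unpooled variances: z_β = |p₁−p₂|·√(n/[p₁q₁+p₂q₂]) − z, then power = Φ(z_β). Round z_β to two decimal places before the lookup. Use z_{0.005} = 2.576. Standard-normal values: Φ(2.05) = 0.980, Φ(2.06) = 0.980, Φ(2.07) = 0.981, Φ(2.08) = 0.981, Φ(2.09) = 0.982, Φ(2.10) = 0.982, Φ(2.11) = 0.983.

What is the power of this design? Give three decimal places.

Power ≈ 0.981

z_β = |p₁−p₂|·√(n/[p₁q₁+p₂q₂]) − z_{α/2}
    = 0.12 · √(683/0.4536) − 2.576
    = 0.12 · 38.8038 − 2.576
    = 4.6565 − 2.576 = 2.0805 → 2.08
Power = Φ(2.08) = 0.981.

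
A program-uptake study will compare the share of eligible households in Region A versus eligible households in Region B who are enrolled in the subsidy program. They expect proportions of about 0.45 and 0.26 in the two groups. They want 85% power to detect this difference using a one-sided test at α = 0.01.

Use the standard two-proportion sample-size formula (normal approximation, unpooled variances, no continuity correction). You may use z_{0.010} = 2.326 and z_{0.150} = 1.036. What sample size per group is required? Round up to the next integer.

n = (z_α + z_β)² · [p₁(1−p₁) + p₂(1−p₂)] / (p₁ − p₂)²
  = (2.326 + 1.036)² · (0.45·0.55 + 0.26·0.74) / (0.19)²
  = (3.362)² · (0.2475 + 0.1924) / 0.0361
  = 11.3030 · 0.4399 / 0.0361
  = 137.73
Round up → n = 138 per group.

n = 138 per group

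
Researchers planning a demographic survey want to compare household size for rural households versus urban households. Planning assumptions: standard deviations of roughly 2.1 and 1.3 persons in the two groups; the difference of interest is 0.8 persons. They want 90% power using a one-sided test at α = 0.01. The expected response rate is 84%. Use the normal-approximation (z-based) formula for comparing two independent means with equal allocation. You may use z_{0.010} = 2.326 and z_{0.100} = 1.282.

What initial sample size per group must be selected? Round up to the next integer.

n = (z_α + z_β)² · (σ₁² + σ₂²) / δ²
  = (2.326 + 1.282)² · (2.1² + 1.3² = 6.1) / 0.8²
  = 13.0177 · 6.1 / 0.64
  = 124.07
Adjust for 84% response: 124.07 / 0.84 = 147.71.
Round up → n = 148 per group.

n = 148 per group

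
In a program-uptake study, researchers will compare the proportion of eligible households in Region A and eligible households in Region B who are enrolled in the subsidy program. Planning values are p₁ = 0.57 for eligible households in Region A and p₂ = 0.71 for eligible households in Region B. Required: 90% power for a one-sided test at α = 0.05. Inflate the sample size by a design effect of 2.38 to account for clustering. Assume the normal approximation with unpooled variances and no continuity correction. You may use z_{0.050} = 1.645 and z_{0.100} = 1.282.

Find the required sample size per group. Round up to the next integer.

n = 470 per group

n = (z_α + z_β)² · [p₁(1−p₁) + p₂(1−p₂)] / (p₁ − p₂)²
  = (1.645 + 1.282)² · (0.57·0.43 + 0.71·0.29) / (-0.14)²
  = (2.927)² · (0.2451 + 0.2059) / 0.0196
  = 8.5673 · 0.4510 / 0.0196
  = 197.14
Design effect: 2.38 × 197.14 = 469.18.
Round up → n = 470 per group.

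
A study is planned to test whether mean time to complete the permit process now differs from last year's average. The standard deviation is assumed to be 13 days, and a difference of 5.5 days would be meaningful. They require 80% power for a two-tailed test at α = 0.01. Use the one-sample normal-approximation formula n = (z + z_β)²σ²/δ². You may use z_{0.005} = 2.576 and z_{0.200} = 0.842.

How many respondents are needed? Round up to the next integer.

n = 66

n = (z_{α/2} + z_β)² · σ² / δ²
  = (2.576 + 0.842)² · 13² / 5.5²
  = 11.6827 · 169 / 30.25
  = 65.27
Round up → n = 66.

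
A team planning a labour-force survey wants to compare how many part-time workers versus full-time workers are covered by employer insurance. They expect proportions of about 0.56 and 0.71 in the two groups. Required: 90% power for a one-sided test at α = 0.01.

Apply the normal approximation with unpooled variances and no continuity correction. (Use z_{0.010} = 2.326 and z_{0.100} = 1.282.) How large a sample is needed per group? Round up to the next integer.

n = (z_α + z_β)² · [p₁(1−p₁) + p₂(1−p₂)] / (p₁ − p₂)²
  = (2.326 + 1.282)² · (0.56·0.44 + 0.71·0.29) / (-0.15)²
  = (3.608)² · (0.2464 + 0.2059) / 0.0225
  = 13.0177 · 0.4523 / 0.0225
  = 261.68
Round up → n = 262 per group.

n = 262 per group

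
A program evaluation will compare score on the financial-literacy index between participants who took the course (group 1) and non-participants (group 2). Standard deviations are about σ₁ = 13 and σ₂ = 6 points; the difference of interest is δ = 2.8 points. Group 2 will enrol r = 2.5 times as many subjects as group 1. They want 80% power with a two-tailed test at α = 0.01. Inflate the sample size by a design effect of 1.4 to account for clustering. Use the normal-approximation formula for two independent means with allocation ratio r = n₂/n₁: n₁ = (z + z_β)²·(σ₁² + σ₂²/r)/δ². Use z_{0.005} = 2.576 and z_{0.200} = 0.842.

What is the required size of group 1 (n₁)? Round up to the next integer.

n₁ = (z_{α/2} + z_β)² · (σ₁² + σ₂²/r) / δ²
   = (2.576 + 0.842)² · (13² + 6²/2.5) / 2.8²
   = 11.6827 · (169 + 14.4) / 7.84
   = 11.6827 · 183.4 / 7.84
   = 273.29
Design effect: 1.4 × 273.29 = 382.61.
Round up → n₁ = 383; n₂ = r·n₁ = 2.5 × 383 = 958.

n₁ = 383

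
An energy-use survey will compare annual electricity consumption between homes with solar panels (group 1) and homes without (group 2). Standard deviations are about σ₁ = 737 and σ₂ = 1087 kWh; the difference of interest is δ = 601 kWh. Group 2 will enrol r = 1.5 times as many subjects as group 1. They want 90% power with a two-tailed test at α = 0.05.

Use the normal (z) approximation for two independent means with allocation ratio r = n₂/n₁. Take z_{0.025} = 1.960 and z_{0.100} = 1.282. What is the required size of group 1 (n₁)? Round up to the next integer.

n₁ = (z_{α/2} + z_β)² · (σ₁² + σ₂²/r) / δ²
   = (1.960 + 1.282)² · (737² + 1087²/1.5) / 601²
   = 10.5106 · (543169 + 787712.7) / 361201
   = 10.5106 · 1330881.7 / 361201
   = 38.73
Round up → n₁ = 39; n₂ = r·n₁ = 1.5 × 39 = 59.

n₁ = 39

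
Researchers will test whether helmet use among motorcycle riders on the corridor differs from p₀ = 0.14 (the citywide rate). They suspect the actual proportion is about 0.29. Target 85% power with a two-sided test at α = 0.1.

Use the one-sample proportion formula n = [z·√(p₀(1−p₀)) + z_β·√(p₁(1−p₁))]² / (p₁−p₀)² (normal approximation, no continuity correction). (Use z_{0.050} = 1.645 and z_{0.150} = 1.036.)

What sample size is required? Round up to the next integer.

n = 49

n = [z_{α/2}·√(p₀q₀) + z_β·√(p₁q₁)]² / (p₁ − p₀)²
  = [1.645·√(0.14·0.86) + 1.036·√(0.29·0.71)]² / (0.15)²
  = [1.645·0.3470 + 1.036·0.4538]² / 0.0225
  = [1.0409]² / 0.0225
  = 48.15
Round up → n = 49.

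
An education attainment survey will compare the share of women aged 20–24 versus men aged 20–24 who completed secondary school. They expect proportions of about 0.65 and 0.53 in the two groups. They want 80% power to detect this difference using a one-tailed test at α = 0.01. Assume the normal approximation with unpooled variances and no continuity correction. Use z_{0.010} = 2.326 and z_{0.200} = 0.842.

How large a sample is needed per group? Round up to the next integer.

n = (z_α + z_β)² · [p₁(1−p₁) + p₂(1−p₂)] / (p₁ − p₂)²
  = (2.326 + 0.842)² · (0.65·0.35 + 0.53·0.47) / (0.12)²
  = (3.168)² · (0.2275 + 0.2491) / 0.0144
  = 10.0362 · 0.4766 / 0.0144
  = 332.17
Round up → n = 333 per group.

n = 333 per group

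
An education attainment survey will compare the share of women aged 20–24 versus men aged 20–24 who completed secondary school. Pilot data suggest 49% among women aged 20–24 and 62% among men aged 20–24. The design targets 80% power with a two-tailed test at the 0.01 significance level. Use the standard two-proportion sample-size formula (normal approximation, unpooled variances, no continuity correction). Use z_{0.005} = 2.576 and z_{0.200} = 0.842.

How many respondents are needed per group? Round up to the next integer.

n = 336 per group

n = (z_{α/2} + z_β)² · [p₁(1−p₁) + p₂(1−p₂)] / (p₁ − p₂)²
  = (2.576 + 0.842)² · (0.49·0.51 + 0.62·0.38) / (-0.13)²
  = (3.418)² · (0.2499 + 0.2356) / 0.0169
  = 11.6827 · 0.4855 / 0.0169
  = 335.62
Round up → n = 336 per group.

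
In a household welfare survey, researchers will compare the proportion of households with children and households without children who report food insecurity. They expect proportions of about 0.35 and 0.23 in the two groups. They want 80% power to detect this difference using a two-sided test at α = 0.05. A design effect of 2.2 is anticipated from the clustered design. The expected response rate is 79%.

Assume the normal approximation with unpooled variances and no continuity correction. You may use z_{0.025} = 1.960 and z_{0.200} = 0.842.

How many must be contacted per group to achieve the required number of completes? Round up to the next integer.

n = 615 per group

n = (z_{α/2} + z_β)² · [p₁(1−p₁) + p₂(1−p₂)] / (p₁ − p₂)²
  = (1.960 + 0.842)² · (0.35·0.65 + 0.23·0.77) / (0.12)²
  = (2.802)² · (0.2275 + 0.1771) / 0.0144
  = 7.8512 · 0.4046 / 0.0144
  = 220.60
Design effect: 2.2 × 220.60 = 485.31.
Adjust for 79% response: 485.31 / 0.79 = 614.32.
Round up → n = 615 per group.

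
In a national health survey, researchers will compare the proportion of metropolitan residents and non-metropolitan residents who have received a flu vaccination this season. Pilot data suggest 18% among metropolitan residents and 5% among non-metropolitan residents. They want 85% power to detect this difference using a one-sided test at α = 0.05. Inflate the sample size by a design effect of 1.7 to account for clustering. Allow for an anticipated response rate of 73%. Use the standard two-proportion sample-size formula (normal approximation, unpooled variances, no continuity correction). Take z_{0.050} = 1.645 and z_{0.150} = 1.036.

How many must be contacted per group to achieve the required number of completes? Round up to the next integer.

n = 194 per group

n = (z_α + z_β)² · [p₁(1−p₁) + p₂(1−p₂)] / (p₁ − p₂)²
  = (1.645 + 1.036)² · (0.18·0.82 + 0.05·0.95) / (0.13)²
  = (2.681)² · (0.1476 + 0.0475) / 0.0169
  = 7.1878 · 0.1951 / 0.0169
  = 82.98
Design effect: 1.7 × 82.98 = 141.06.
Adjust for 73% response: 141.06 / 0.73 = 193.24.
Round up → n = 194 per group.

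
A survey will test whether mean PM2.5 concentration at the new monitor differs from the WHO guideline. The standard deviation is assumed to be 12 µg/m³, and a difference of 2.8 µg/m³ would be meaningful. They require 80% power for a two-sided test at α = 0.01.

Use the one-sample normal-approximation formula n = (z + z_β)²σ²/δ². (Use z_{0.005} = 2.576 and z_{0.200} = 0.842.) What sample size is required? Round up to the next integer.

n = (z_{α/2} + z_β)² · σ² / δ²
  = (2.576 + 0.842)² · 12² / 2.8²
  = 11.6827 · 144 / 7.84
  = 214.58
Round up → n = 215.

n = 215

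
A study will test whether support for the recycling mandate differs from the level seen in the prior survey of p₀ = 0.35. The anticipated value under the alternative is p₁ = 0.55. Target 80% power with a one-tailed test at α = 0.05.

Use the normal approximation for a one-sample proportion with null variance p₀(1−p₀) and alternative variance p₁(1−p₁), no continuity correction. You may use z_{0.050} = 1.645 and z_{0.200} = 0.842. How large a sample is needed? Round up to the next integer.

n = 37

n = [z_α·√(p₀q₀) + z_β·√(p₁q₁)]² / (p₁ − p₀)²
  = [1.645·√(0.35·0.65) + 0.842·√(0.55·0.45)]² / (0.20)²
  = [1.645·0.4770 + 0.842·0.4975]² / 0.0400
  = [1.2035]² / 0.0400
  = 36.21
Round up → n = 37.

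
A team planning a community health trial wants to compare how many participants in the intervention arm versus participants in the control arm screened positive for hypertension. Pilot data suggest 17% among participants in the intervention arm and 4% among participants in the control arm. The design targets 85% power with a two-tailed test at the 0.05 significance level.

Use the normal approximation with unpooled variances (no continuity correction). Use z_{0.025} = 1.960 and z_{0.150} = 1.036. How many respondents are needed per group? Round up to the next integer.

n = 96 per group

n = (z_{α/2} + z_β)² · [p₁(1−p₁) + p₂(1−p₂)] / (p₁ − p₂)²
  = (1.960 + 1.036)² · (0.17·0.83 + 0.04·0.96) / (0.13)²
  = (2.996)² · (0.1411 + 0.0384) / 0.0169
  = 8.9760 · 0.1795 / 0.0169
  = 95.34
Round up → n = 96 per group.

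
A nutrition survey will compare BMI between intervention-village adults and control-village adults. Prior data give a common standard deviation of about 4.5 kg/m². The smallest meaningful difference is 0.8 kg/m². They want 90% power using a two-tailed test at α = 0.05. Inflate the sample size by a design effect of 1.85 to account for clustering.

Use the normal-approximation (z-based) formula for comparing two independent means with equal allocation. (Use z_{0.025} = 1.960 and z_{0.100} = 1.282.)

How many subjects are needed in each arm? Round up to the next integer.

n = 1231 per group

n = (z_{α/2} + z_β)² · (σ₁² + σ₂²) / δ²
  = (1.960 + 1.282)² · (2·4.5² = 40.5) / 0.8²
  = 10.5106 · 40.5 / 0.64
  = 665.12
Design effect: 1.85 × 665.12 = 1230.48.
Round up → n = 1231 per group.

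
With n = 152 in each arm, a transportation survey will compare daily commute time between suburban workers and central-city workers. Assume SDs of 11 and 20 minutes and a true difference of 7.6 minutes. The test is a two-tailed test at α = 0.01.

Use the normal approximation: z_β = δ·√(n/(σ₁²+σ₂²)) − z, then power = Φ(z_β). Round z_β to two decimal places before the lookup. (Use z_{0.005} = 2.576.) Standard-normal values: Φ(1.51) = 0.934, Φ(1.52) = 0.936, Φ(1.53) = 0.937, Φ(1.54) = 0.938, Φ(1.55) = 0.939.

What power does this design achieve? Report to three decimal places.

z_β = δ·√(n/(σ₁²+σ₂²)) − z_{α/2}
    = 7.6 · √(152/521) − 2.576
    = 7.6 · 0.54014 − 2.576
    = 4.1050 − 2.576 = 1.5290 → 1.53
Power = Φ(1.53) = 0.937.

Power ≈ 0.937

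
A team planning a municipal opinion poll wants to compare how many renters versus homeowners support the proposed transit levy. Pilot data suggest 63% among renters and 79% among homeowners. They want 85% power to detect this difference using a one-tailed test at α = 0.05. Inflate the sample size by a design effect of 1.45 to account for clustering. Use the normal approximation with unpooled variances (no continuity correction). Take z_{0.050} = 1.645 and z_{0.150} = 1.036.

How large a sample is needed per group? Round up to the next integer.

n = (z_α + z_β)² · [p₁(1−p₁) + p₂(1−p₂)] / (p₁ − p₂)²
  = (1.645 + 1.036)² · (0.63·0.37 + 0.79·0.21) / (-0.16)²
  = (2.681)² · (0.2331 + 0.1659) / 0.0256
  = 7.1878 · 0.3990 / 0.0256
  = 112.03
Design effect: 1.45 × 112.03 = 162.44.
Round up → n = 163 per group.

n = 163 per group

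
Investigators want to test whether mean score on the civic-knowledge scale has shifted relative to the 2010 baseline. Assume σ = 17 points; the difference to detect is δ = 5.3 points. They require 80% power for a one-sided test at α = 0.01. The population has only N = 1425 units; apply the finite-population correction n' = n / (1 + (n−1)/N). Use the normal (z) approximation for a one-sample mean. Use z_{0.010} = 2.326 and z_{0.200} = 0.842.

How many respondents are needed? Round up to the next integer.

n = (z_α + z_β)² · σ² / δ²
  = (2.326 + 0.842)² · 17² / 5.3²
  = 10.0362 · 289 / 28.09
  = 103.26
Finite-population correction (N = 1425): 103.26 / (1 + (103.26 − 1)/1425) = 96.34.
Round up → n = 97.

n = 97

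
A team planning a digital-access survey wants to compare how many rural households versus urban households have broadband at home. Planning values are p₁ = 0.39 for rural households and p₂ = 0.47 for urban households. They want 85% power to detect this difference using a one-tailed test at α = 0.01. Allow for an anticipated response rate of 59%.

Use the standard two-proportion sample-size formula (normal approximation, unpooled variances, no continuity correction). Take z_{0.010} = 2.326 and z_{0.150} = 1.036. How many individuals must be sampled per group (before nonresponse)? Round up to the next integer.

n = (z_α + z_β)² · [p₁(1−p₁) + p₂(1−p₂)] / (p₁ − p₂)²
  = (2.326 + 1.036)² · (0.39·0.61 + 0.47·0.53) / (-0.08)²
  = (3.362)² · (0.2379 + 0.2491) / 0.0064
  = 11.3030 · 0.4870 / 0.0064
  = 860.09
Adjust for 59% response: 860.09 / 0.59 = 1457.78.
Round up → n = 1458 per group.

n = 1458 per group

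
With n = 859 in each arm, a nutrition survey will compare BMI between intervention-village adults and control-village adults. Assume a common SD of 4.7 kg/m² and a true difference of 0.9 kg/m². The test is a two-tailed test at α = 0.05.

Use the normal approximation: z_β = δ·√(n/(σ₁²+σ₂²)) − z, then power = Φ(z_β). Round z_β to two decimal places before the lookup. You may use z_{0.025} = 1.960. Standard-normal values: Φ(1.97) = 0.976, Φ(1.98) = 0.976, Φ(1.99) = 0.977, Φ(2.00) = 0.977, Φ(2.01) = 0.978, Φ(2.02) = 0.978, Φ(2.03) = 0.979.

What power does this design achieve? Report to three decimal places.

z_β = δ·√(n/(σ₁²+σ₂²)) − z_{α/2}
    = 0.9 · √(859/44.18) − 1.960
    = 0.9 · 4.40944 − 1.960
    = 3.9685 − 1.960 = 2.0085 → 2.01
Power = Φ(2.01) = 0.978.

Power ≈ 0.978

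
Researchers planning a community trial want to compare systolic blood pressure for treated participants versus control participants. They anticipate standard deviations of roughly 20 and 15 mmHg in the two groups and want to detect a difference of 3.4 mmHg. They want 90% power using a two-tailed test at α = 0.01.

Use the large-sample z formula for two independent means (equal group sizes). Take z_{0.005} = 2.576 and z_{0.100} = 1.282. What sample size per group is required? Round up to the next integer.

n = (z_{α/2} + z_β)² · (σ₁² + σ₂²) / δ²
  = (2.576 + 1.282)² · (20² + 15² = 625) / 3.4²
  = 14.8842 · 625 / 11.56
  = 804.72
Round up → n = 805 per group.

n = 805 per group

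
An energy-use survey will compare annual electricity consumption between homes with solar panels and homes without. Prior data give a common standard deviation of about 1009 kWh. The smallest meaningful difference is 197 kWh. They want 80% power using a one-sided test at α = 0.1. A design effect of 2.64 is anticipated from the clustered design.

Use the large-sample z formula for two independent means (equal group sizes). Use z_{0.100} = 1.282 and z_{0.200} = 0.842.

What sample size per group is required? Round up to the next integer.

n = 625 per group

n = (z_α + z_β)² · (σ₁² + σ₂²) / δ²
  = (1.282 + 0.842)² · (2·1009² = 2036162) / 197²
  = 4.5114 · 2036162 / 38809
  = 236.69
Design effect: 2.64 × 236.69 = 624.87.
Round up → n = 625 per group.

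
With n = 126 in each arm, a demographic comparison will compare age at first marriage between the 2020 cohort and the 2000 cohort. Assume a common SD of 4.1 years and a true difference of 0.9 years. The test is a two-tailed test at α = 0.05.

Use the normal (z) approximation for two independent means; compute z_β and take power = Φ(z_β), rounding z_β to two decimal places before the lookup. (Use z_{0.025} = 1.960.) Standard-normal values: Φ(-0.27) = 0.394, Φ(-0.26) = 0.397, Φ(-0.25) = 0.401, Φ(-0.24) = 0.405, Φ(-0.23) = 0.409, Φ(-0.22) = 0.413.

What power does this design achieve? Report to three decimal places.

Power ≈ 0.413

z_β = δ·√(n/(σ₁²+σ₂²)) − z_{α/2}
    = 0.9 · √(126/33.62) − 1.960
    = 0.9 · 1.93592 − 1.960
    = 1.7423 − 1.960 = -0.2177 → -0.22
Power = Φ(-0.22) = 0.413.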